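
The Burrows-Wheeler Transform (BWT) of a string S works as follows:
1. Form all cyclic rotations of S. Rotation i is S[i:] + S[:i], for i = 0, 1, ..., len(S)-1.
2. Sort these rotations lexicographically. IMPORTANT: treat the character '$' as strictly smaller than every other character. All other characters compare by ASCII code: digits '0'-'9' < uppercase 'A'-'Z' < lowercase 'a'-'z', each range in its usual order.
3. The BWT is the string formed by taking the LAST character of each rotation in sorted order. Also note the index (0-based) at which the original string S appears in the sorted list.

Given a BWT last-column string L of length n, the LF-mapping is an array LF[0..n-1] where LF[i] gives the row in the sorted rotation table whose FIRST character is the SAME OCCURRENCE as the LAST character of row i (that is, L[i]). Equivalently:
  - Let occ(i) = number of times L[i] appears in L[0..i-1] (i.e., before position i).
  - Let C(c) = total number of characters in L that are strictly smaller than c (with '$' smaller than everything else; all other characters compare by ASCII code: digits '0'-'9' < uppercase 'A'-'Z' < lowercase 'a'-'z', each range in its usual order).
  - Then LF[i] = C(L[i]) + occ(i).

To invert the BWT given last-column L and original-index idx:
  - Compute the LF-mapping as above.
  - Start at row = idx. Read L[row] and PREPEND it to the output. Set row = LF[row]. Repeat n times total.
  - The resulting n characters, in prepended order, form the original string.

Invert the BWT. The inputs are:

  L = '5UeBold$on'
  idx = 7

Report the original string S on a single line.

Answer: noodleBU5$

Derivation:
LF mapping: 1 3 5 2 8 6 4 0 9 7
Walk LF starting at row 7, prepending L[row]:
  step 1: row=7, L[7]='$', prepend. Next row=LF[7]=0
  step 2: row=0, L[0]='5', prepend. Next row=LF[0]=1
  step 3: row=1, L[1]='U', prepend. Next row=LF[1]=3
  step 4: row=3, L[3]='B', prepend. Next row=LF[3]=2
  step 5: row=2, L[2]='e', prepend. Next row=LF[2]=5
  step 6: row=5, L[5]='l', prepend. Next row=LF[5]=6
  step 7: row=6, L[6]='d', prepend. Next row=LF[6]=4
  step 8: row=4, L[4]='o', prepend. Next row=LF[4]=8
  step 9: row=8, L[8]='o', prepend. Next row=LF[8]=9
  step 10: row=9, L[9]='n', prepend. Next row=LF[9]=7
Reversed output: noodleBU5$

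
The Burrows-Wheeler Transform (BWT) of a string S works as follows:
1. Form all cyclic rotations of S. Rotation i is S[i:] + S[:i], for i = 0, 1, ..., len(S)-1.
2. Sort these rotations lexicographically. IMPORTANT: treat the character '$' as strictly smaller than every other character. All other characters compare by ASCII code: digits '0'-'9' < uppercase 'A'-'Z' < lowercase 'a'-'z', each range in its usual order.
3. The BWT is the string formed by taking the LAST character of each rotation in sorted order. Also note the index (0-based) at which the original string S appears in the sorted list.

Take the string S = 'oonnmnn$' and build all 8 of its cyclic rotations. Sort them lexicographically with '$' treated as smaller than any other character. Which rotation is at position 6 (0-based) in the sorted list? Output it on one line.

Answer: onnmnn$o

Derivation:
All 8 rotations (rotation i = S[i:]+S[:i]):
  rot[0] = oonnmnn$
  rot[1] = onnmnn$o
  rot[2] = nnmnn$oo
  rot[3] = nmnn$oon
  rot[4] = mnn$oonn
  rot[5] = nn$oonnm
  rot[6] = n$oonnmn
  rot[7] = $oonnmnn
Sorted (with $ < everything):
  sorted[0] = $oonnmnn
  sorted[1] = mnn$oonn
  sorted[2] = n$oonnmn
  sorted[3] = nmnn$oon
  sorted[4] = nn$oonnm
  sorted[5] = nnmnn$oo
  sorted[6] = onnmnn$o
  sorted[7] = oonnmnn$
sorted[6] = onnmnn$o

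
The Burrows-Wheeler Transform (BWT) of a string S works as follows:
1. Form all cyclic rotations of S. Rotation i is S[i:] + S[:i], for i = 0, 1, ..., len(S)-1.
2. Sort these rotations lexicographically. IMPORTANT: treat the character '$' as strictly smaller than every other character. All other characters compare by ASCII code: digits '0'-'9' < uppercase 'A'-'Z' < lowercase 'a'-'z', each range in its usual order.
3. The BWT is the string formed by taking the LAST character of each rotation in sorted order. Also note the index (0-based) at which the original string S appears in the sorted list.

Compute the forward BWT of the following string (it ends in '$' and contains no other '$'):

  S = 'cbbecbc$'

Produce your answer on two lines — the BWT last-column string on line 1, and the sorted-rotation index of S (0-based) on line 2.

Answer: cccbb$eb
5

Derivation:
All 8 rotations (rotation i = S[i:]+S[:i]):
  rot[0] = cbbecbc$
  rot[1] = bbecbc$c
  rot[2] = becbc$cb
  rot[3] = ecbc$cbb
  rot[4] = cbc$cbbe
  rot[5] = bc$cbbec
  rot[6] = c$cbbecb
  rot[7] = $cbbecbc
Sorted (with $ < everything):
  sorted[0] = $cbbecbc  (last char: 'c')
  sorted[1] = bbecbc$c  (last char: 'c')
  sorted[2] = bc$cbbec  (last char: 'c')
  sorted[3] = becbc$cb  (last char: 'b')
  sorted[4] = c$cbbecb  (last char: 'b')
  sorted[5] = cbbecbc$  (last char: '$')
  sorted[6] = cbc$cbbe  (last char: 'e')
  sorted[7] = ecbc$cbb  (last char: 'b')
Last column: cccbb$eb
Original string S is at sorted index 5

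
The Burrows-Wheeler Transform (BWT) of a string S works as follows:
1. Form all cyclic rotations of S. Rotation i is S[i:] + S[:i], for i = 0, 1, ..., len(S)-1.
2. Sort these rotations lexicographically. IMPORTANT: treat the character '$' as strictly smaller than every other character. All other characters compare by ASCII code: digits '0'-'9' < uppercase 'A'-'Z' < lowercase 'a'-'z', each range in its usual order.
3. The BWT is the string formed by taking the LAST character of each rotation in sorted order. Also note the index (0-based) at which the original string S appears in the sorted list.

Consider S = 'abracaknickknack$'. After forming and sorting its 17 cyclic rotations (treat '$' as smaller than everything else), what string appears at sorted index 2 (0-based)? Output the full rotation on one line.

All 17 rotations (rotation i = S[i:]+S[:i]):
  rot[0] = abracaknickknack$
  rot[1] = bracaknickknack$a
  rot[2] = racaknickknack$ab
  rot[3] = acaknickknack$abr
  rot[4] = caknickknack$abra
  rot[5] = aknickknack$abrac
  rot[6] = knickknack$abraca
  rot[7] = nickknack$abracak
  rot[8] = ickknack$abracakn
  rot[9] = ckknack$abracakni
  rot[10] = kknack$abracaknic
  rot[11] = knack$abracaknick
  rot[12] = nack$abracaknickk
  rot[13] = ack$abracaknickkn
  rot[14] = ck$abracaknickkna
  rot[15] = k$abracaknickknac
  rot[16] = $abracaknickknack
Sorted (with $ < everything):
  sorted[0] = $abracaknickknack
  sorted[1] = abracaknickknack$
  sorted[2] = acaknickknack$abr
  sorted[3] = ack$abracaknickkn
  sorted[4] = aknickknack$abrac
  sorted[5] = bracaknickknack$a
  sorted[6] = caknickknack$abra
  sorted[7] = ck$abracaknickkna
  sorted[8] = ckknack$abracakni
  sorted[9] = ickknack$abracakn
  sorted[10] = k$abracaknickknac
  sorted[11] = kknack$abracaknic
  sorted[12] = knack$abracaknick
  sorted[13] = knickknack$abraca
  sorted[14] = nack$abracaknickk
  sorted[15] = nickknack$abracak
  sorted[16] = racaknickknack$ab
sorted[2] = acaknickknack$abr

Answer: acaknickknack$abr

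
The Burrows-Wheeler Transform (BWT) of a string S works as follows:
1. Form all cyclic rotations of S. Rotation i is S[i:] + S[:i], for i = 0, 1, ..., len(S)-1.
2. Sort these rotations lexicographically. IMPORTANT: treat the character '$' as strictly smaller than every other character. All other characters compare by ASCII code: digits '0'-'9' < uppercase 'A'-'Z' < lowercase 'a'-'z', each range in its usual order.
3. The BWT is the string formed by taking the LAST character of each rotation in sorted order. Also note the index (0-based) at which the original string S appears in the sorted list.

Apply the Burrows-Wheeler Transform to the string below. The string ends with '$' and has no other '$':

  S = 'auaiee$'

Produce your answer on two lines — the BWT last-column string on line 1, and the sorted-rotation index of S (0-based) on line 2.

Answer: eu$eiaa
2

Derivation:
All 7 rotations (rotation i = S[i:]+S[:i]):
  rot[0] = auaiee$
  rot[1] = uaiee$a
  rot[2] = aiee$au
  rot[3] = iee$aua
  rot[4] = ee$auai
  rot[5] = e$auaie
  rot[6] = $auaiee
Sorted (with $ < everything):
  sorted[0] = $auaiee  (last char: 'e')
  sorted[1] = aiee$au  (last char: 'u')
  sorted[2] = auaiee$  (last char: '$')
  sorted[3] = e$auaie  (last char: 'e')
  sorted[4] = ee$auai  (last char: 'i')
  sorted[5] = iee$aua  (last char: 'a')
  sorted[6] = uaiee$a  (last char: 'a')
Last column: eu$eiaa
Original string S is at sorted index 2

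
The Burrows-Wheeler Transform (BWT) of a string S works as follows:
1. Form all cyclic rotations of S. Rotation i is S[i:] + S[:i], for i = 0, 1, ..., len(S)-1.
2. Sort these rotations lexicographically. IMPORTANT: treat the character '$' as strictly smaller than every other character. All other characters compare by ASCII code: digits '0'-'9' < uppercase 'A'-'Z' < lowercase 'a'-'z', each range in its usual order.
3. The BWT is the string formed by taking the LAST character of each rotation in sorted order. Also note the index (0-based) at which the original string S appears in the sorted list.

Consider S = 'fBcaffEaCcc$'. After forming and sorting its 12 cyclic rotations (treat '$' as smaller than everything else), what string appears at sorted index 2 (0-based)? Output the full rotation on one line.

Answer: Ccc$fBcaffEa

Derivation:
All 12 rotations (rotation i = S[i:]+S[:i]):
  rot[0] = fBcaffEaCcc$
  rot[1] = BcaffEaCcc$f
  rot[2] = caffEaCcc$fB
  rot[3] = affEaCcc$fBc
  rot[4] = ffEaCcc$fBca
  rot[5] = fEaCcc$fBcaf
  rot[6] = EaCcc$fBcaff
  rot[7] = aCcc$fBcaffE
  rot[8] = Ccc$fBcaffEa
  rot[9] = cc$fBcaffEaC
  rot[10] = c$fBcaffEaCc
  rot[11] = $fBcaffEaCcc
Sorted (with $ < everything):
  sorted[0] = $fBcaffEaCcc
  sorted[1] = BcaffEaCcc$f
  sorted[2] = Ccc$fBcaffEa
  sorted[3] = EaCcc$fBcaff
  sorted[4] = aCcc$fBcaffE
  sorted[5] = affEaCcc$fBc
  sorted[6] = c$fBcaffEaCc
  sorted[7] = caffEaCcc$fB
  sorted[8] = cc$fBcaffEaC
  sorted[9] = fBcaffEaCcc$
  sorted[10] = fEaCcc$fBcaf
  sorted[11] = ffEaCcc$fBca
sorted[2] = Ccc$fBcaffEa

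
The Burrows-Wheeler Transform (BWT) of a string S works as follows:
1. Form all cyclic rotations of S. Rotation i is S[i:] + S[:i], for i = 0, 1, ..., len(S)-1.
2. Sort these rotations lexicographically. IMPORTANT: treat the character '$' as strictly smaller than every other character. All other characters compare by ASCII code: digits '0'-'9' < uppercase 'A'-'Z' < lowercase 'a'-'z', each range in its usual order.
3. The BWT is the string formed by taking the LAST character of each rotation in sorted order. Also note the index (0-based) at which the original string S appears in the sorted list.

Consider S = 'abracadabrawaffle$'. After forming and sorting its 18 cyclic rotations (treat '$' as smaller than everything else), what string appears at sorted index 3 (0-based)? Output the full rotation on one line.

All 18 rotations (rotation i = S[i:]+S[:i]):
  rot[0] = abracadabrawaffle$
  rot[1] = bracadabrawaffle$a
  rot[2] = racadabrawaffle$ab
  rot[3] = acadabrawaffle$abr
  rot[4] = cadabrawaffle$abra
  rot[5] = adabrawaffle$abrac
  rot[6] = dabrawaffle$abraca
  rot[7] = abrawaffle$abracad
  rot[8] = brawaffle$abracada
  rot[9] = rawaffle$abracadab
  rot[10] = awaffle$abracadabr
  rot[11] = waffle$abracadabra
  rot[12] = affle$abracadabraw
  rot[13] = ffle$abracadabrawa
  rot[14] = fle$abracadabrawaf
  rot[15] = le$abracadabrawaff
  rot[16] = e$abracadabrawaffl
  rot[17] = $abracadabrawaffle
Sorted (with $ < everything):
  sorted[0] = $abracadabrawaffle
  sorted[1] = abracadabrawaffle$
  sorted[2] = abrawaffle$abracad
  sorted[3] = acadabrawaffle$abr
  sorted[4] = adabrawaffle$abrac
  sorted[5] = affle$abracadabraw
  sorted[6] = awaffle$abracadabr
  sorted[7] = bracadabrawaffle$a
  sorted[8] = brawaffle$abracada
  sorted[9] = cadabrawaffle$abra
  sorted[10] = dabrawaffle$abraca
  sorted[11] = e$abracadabrawaffl
  sorted[12] = ffle$abracadabrawa
  sorted[13] = fle$abracadabrawaf
  sorted[14] = le$abracadabrawaff
  sorted[15] = racadabrawaffle$ab
  sorted[16] = rawaffle$abracadab
  sorted[17] = waffle$abracadabra
sorted[3] = acadabrawaffle$abr

Answer: acadabrawaffle$abr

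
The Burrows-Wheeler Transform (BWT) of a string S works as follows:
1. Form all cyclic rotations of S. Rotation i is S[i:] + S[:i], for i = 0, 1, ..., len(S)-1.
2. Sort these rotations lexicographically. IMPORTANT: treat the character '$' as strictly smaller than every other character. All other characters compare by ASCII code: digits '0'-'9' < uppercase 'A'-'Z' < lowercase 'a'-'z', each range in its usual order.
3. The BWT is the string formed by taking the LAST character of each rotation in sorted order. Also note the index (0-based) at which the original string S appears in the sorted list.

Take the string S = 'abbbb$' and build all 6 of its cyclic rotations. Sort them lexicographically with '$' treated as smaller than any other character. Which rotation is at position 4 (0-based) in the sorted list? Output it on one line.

All 6 rotations (rotation i = S[i:]+S[:i]):
  rot[0] = abbbb$
  rot[1] = bbbb$a
  rot[2] = bbb$ab
  rot[3] = bb$abb
  rot[4] = b$abbb
  rot[5] = $abbbb
Sorted (with $ < everything):
  sorted[0] = $abbbb
  sorted[1] = abbbb$
  sorted[2] = b$abbb
  sorted[3] = bb$abb
  sorted[4] = bbb$ab
  sorted[5] = bbbb$a
sorted[4] = bbb$ab

Answer: bbb$ab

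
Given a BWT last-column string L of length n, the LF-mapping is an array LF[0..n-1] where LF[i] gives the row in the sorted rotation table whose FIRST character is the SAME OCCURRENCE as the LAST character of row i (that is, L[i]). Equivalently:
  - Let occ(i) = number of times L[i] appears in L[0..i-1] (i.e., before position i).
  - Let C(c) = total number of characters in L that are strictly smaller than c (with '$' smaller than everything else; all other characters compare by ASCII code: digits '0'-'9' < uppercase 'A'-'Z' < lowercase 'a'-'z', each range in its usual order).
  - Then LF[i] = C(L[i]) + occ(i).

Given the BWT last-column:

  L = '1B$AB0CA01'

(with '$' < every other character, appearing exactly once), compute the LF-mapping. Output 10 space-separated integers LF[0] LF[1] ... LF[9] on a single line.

Char counts: '$':1, '0':2, '1':2, 'A':2, 'B':2, 'C':1
C (first-col start): C('$')=0, C('0')=1, C('1')=3, C('A')=5, C('B')=7, C('C')=9
L[0]='1': occ=0, LF[0]=C('1')+0=3+0=3
L[1]='B': occ=0, LF[1]=C('B')+0=7+0=7
L[2]='$': occ=0, LF[2]=C('$')+0=0+0=0
L[3]='A': occ=0, LF[3]=C('A')+0=5+0=5
L[4]='B': occ=1, LF[4]=C('B')+1=7+1=8
L[5]='0': occ=0, LF[5]=C('0')+0=1+0=1
L[6]='C': occ=0, LF[6]=C('C')+0=9+0=9
L[7]='A': occ=1, LF[7]=C('A')+1=5+1=6
L[8]='0': occ=1, LF[8]=C('0')+1=1+1=2
L[9]='1': occ=1, LF[9]=C('1')+1=3+1=4

Answer: 3 7 0 5 8 1 9 6 2 4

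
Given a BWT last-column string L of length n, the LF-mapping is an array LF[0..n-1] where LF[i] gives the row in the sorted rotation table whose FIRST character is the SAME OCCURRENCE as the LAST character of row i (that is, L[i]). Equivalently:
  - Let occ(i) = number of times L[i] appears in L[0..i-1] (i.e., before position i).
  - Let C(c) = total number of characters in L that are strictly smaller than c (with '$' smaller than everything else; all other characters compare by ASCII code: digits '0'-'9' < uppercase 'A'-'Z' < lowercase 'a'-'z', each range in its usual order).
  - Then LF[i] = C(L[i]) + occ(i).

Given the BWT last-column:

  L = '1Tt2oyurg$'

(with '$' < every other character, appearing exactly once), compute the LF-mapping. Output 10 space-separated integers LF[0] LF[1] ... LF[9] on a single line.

Answer: 1 3 7 2 5 9 8 6 4 0

Derivation:
Char counts: '$':1, '1':1, '2':1, 'T':1, 'g':1, 'o':1, 'r':1, 't':1, 'u':1, 'y':1
C (first-col start): C('$')=0, C('1')=1, C('2')=2, C('T')=3, C('g')=4, C('o')=5, C('r')=6, C('t')=7, C('u')=8, C('y')=9
L[0]='1': occ=0, LF[0]=C('1')+0=1+0=1
L[1]='T': occ=0, LF[1]=C('T')+0=3+0=3
L[2]='t': occ=0, LF[2]=C('t')+0=7+0=7
L[3]='2': occ=0, LF[3]=C('2')+0=2+0=2
L[4]='o': occ=0, LF[4]=C('o')+0=5+0=5
L[5]='y': occ=0, LF[5]=C('y')+0=9+0=9
L[6]='u': occ=0, LF[6]=C('u')+0=8+0=8
L[7]='r': occ=0, LF[7]=C('r')+0=6+0=6
L[8]='g': occ=0, LF[8]=C('g')+0=4+0=4
L[9]='$': occ=0, LF[9]=C('$')+0=0+0=0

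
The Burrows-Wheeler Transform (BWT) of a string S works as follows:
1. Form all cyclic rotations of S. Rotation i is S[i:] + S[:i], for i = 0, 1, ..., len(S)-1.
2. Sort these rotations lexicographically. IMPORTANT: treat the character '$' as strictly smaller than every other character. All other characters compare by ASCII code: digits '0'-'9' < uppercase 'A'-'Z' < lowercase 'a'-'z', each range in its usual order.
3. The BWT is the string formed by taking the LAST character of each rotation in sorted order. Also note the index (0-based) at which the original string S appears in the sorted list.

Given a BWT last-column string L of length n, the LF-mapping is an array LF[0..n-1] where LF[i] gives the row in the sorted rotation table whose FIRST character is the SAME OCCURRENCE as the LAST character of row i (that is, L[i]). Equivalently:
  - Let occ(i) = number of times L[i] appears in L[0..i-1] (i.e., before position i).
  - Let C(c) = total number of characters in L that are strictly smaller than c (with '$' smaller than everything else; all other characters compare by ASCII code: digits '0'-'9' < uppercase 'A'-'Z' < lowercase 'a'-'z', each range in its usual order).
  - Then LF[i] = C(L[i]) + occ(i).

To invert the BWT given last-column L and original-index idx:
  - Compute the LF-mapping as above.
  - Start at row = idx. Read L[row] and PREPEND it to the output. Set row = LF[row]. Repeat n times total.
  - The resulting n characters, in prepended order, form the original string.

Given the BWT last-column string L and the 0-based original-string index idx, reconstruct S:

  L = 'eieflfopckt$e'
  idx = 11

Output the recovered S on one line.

Answer: pickletoffee$

Derivation:
LF mapping: 2 7 3 5 9 6 10 11 1 8 12 0 4
Walk LF starting at row 11, prepending L[row]:
  step 1: row=11, L[11]='$', prepend. Next row=LF[11]=0
  step 2: row=0, L[0]='e', prepend. Next row=LF[0]=2
  step 3: row=2, L[2]='e', prepend. Next row=LF[2]=3
  step 4: row=3, L[3]='f', prepend. Next row=LF[3]=5
  step 5: row=5, L[5]='f', prepend. Next row=LF[5]=6
  step 6: row=6, L[6]='o', prepend. Next row=LF[6]=10
  step 7: row=10, L[10]='t', prepend. Next row=LF[10]=12
  step 8: row=12, L[12]='e', prepend. Next row=LF[12]=4
  step 9: row=4, L[4]='l', prepend. Next row=LF[4]=9
  step 10: row=9, L[9]='k', prepend. Next row=LF[9]=8
  step 11: row=8, L[8]='c', prepend. Next row=LF[8]=1
  step 12: row=1, L[1]='i', prepend. Next row=LF[1]=7
  step 13: row=7, L[7]='p', prepend. Next row=LF[7]=11
Reversed output: pickletoffee$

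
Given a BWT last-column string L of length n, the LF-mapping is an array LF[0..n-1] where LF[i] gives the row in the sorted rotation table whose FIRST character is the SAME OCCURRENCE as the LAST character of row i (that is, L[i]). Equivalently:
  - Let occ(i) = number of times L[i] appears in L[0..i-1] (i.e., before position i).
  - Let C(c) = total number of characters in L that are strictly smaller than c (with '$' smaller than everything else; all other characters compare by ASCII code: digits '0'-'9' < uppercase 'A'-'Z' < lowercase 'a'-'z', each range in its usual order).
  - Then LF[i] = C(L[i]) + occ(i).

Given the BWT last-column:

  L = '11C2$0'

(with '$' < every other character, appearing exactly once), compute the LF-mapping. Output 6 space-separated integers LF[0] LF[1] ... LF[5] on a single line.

Char counts: '$':1, '0':1, '1':2, '2':1, 'C':1
C (first-col start): C('$')=0, C('0')=1, C('1')=2, C('2')=4, C('C')=5
L[0]='1': occ=0, LF[0]=C('1')+0=2+0=2
L[1]='1': occ=1, LF[1]=C('1')+1=2+1=3
L[2]='C': occ=0, LF[2]=C('C')+0=5+0=5
L[3]='2': occ=0, LF[3]=C('2')+0=4+0=4
L[4]='$': occ=0, LF[4]=C('$')+0=0+0=0
L[5]='0': occ=0, LF[5]=C('0')+0=1+0=1

Answer: 2 3 5 4 0 1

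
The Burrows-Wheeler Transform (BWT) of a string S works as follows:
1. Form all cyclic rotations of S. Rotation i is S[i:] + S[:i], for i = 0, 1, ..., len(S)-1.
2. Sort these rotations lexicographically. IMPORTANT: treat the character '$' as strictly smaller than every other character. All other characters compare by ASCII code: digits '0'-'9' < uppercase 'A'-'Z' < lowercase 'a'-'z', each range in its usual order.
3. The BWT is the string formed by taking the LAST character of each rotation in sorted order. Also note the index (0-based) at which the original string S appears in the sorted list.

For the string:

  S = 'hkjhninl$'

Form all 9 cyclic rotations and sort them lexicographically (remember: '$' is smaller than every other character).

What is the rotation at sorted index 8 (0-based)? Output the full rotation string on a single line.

All 9 rotations (rotation i = S[i:]+S[:i]):
  rot[0] = hkjhninl$
  rot[1] = kjhninl$h
  rot[2] = jhninl$hk
  rot[3] = hninl$hkj
  rot[4] = ninl$hkjh
  rot[5] = inl$hkjhn
  rot[6] = nl$hkjhni
  rot[7] = l$hkjhnin
  rot[8] = $hkjhninl
Sorted (with $ < everything):
  sorted[0] = $hkjhninl
  sorted[1] = hkjhninl$
  sorted[2] = hninl$hkj
  sorted[3] = inl$hkjhn
  sorted[4] = jhninl$hk
  sorted[5] = kjhninl$h
  sorted[6] = l$hkjhnin
  sorted[7] = ninl$hkjh
  sorted[8] = nl$hkjhni
sorted[8] = nl$hkjhni

Answer: nl$hkjhni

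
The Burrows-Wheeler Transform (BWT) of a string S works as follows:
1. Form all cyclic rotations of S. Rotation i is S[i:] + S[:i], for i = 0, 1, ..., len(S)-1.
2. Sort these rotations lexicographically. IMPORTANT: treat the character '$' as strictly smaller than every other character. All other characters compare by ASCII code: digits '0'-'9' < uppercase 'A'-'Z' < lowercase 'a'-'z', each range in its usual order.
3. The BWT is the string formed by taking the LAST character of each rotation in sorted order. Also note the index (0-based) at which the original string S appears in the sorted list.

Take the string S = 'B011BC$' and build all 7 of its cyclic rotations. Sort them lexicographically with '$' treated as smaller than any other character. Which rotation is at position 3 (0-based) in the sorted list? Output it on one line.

Answer: 1BC$B01

Derivation:
All 7 rotations (rotation i = S[i:]+S[:i]):
  rot[0] = B011BC$
  rot[1] = 011BC$B
  rot[2] = 11BC$B0
  rot[3] = 1BC$B01
  rot[4] = BC$B011
  rot[5] = C$B011B
  rot[6] = $B011BC
Sorted (with $ < everything):
  sorted[0] = $B011BC
  sorted[1] = 011BC$B
  sorted[2] = 11BC$B0
  sorted[3] = 1BC$B01
  sorted[4] = B011BC$
  sorted[5] = BC$B011
  sorted[6] = C$B011B
sorted[3] = 1BC$B01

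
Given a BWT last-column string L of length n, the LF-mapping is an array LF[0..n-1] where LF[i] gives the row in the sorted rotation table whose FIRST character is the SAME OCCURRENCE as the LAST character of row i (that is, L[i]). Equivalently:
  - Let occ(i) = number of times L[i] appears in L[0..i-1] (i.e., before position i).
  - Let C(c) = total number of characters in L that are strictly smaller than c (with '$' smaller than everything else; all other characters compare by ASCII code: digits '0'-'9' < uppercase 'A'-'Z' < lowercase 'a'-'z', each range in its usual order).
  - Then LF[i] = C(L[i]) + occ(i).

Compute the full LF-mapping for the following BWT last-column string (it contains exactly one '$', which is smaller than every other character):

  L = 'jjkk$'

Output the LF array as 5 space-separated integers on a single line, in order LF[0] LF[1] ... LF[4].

Char counts: '$':1, 'j':2, 'k':2
C (first-col start): C('$')=0, C('j')=1, C('k')=3
L[0]='j': occ=0, LF[0]=C('j')+0=1+0=1
L[1]='j': occ=1, LF[1]=C('j')+1=1+1=2
L[2]='k': occ=0, LF[2]=C('k')+0=3+0=3
L[3]='k': occ=1, LF[3]=C('k')+1=3+1=4
L[4]='$': occ=0, LF[4]=C('$')+0=0+0=0

Answer: 1 2 3 4 0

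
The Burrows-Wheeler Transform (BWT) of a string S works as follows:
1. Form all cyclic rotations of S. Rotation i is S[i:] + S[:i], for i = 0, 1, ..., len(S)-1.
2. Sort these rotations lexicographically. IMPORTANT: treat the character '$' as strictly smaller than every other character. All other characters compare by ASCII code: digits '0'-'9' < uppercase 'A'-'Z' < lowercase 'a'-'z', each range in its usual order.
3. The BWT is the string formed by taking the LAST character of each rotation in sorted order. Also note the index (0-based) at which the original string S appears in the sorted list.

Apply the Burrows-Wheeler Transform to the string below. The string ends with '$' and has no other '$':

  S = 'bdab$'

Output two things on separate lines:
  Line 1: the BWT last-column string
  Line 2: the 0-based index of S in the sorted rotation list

Answer: bda$b
3

Derivation:
All 5 rotations (rotation i = S[i:]+S[:i]):
  rot[0] = bdab$
  rot[1] = dab$b
  rot[2] = ab$bd
  rot[3] = b$bda
  rot[4] = $bdab
Sorted (with $ < everything):
  sorted[0] = $bdab  (last char: 'b')
  sorted[1] = ab$bd  (last char: 'd')
  sorted[2] = b$bda  (last char: 'a')
  sorted[3] = bdab$  (last char: '$')
  sorted[4] = dab$b  (last char: 'b')
Last column: bda$b
Original string S is at sorted index 3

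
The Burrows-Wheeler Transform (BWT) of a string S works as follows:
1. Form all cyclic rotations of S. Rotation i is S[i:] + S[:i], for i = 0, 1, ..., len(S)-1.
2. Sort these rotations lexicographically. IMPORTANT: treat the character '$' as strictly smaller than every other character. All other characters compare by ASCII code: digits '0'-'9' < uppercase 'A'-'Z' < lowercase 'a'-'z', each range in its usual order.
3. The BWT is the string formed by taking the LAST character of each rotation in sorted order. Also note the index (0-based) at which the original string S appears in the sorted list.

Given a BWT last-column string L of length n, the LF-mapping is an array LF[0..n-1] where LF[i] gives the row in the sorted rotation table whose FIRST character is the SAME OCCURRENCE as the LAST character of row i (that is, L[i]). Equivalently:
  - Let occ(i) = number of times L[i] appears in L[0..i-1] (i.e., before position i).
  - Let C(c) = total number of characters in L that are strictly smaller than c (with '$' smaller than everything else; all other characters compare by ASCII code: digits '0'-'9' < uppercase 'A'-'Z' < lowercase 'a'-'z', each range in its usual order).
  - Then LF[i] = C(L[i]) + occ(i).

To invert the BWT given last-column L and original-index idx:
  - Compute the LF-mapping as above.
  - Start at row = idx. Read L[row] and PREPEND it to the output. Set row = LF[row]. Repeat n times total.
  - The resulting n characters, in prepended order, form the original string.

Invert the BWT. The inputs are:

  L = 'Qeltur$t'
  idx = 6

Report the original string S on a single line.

Answer: turtleQ$

Derivation:
LF mapping: 1 2 3 5 7 4 0 6
Walk LF starting at row 6, prepending L[row]:
  step 1: row=6, L[6]='$', prepend. Next row=LF[6]=0
  step 2: row=0, L[0]='Q', prepend. Next row=LF[0]=1
  step 3: row=1, L[1]='e', prepend. Next row=LF[1]=2
  step 4: row=2, L[2]='l', prepend. Next row=LF[2]=3
  step 5: row=3, L[3]='t', prepend. Next row=LF[3]=5
  step 6: row=5, L[5]='r', prepend. Next row=LF[5]=4
  step 7: row=4, L[4]='u', prepend. Next row=LF[4]=7
  step 8: row=7, L[7]='t', prepend. Next row=LF[7]=6
Reversed output: turtleQ$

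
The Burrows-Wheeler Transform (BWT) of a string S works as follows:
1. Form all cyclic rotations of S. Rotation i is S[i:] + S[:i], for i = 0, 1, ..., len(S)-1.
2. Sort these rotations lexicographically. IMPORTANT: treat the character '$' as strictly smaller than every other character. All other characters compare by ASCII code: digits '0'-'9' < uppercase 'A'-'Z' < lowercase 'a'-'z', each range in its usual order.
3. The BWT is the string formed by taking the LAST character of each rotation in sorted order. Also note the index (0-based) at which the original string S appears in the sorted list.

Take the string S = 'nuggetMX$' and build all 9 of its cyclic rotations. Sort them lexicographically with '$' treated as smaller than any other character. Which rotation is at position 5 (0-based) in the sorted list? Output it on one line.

All 9 rotations (rotation i = S[i:]+S[:i]):
  rot[0] = nuggetMX$
  rot[1] = uggetMX$n
  rot[2] = ggetMX$nu
  rot[3] = getMX$nug
  rot[4] = etMX$nugg
  rot[5] = tMX$nugge
  rot[6] = MX$nugget
  rot[7] = X$nuggetM
  rot[8] = $nuggetMX
Sorted (with $ < everything):
  sorted[0] = $nuggetMX
  sorted[1] = MX$nugget
  sorted[2] = X$nuggetM
  sorted[3] = etMX$nugg
  sorted[4] = getMX$nug
  sorted[5] = ggetMX$nu
  sorted[6] = nuggetMX$
  sorted[7] = tMX$nugge
  sorted[8] = uggetMX$n
sorted[5] = ggetMX$nu

Answer: ggetMX$nu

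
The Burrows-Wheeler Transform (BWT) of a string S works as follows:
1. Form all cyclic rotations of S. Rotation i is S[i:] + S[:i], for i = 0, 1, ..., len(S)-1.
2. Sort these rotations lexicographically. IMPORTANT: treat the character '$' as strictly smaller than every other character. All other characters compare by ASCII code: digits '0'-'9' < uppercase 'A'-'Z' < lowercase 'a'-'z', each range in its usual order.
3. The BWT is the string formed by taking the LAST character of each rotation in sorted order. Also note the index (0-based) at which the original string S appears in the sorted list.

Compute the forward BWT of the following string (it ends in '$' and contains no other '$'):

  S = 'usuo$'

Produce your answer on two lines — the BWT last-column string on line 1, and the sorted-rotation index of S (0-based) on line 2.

All 5 rotations (rotation i = S[i:]+S[:i]):
  rot[0] = usuo$
  rot[1] = suo$u
  rot[2] = uo$us
  rot[3] = o$usu
  rot[4] = $usuo
Sorted (with $ < everything):
  sorted[0] = $usuo  (last char: 'o')
  sorted[1] = o$usu  (last char: 'u')
  sorted[2] = suo$u  (last char: 'u')
  sorted[3] = uo$us  (last char: 's')
  sorted[4] = usuo$  (last char: '$')
Last column: ouus$
Original string S is at sorted index 4

Answer: ouus$
4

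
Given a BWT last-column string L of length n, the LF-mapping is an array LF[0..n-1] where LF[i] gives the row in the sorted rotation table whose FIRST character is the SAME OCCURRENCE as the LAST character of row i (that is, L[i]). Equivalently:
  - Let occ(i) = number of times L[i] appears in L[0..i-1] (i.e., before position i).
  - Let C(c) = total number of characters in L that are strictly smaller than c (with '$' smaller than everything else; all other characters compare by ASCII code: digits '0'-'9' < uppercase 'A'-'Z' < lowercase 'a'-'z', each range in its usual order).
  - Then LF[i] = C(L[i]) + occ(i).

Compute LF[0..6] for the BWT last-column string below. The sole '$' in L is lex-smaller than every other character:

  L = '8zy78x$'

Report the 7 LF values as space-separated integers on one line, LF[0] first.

Answer: 2 6 5 1 3 4 0

Derivation:
Char counts: '$':1, '7':1, '8':2, 'x':1, 'y':1, 'z':1
C (first-col start): C('$')=0, C('7')=1, C('8')=2, C('x')=4, C('y')=5, C('z')=6
L[0]='8': occ=0, LF[0]=C('8')+0=2+0=2
L[1]='z': occ=0, LF[1]=C('z')+0=6+0=6
L[2]='y': occ=0, LF[2]=C('y')+0=5+0=5
L[3]='7': occ=0, LF[3]=C('7')+0=1+0=1
L[4]='8': occ=1, LF[4]=C('8')+1=2+1=3
L[5]='x': occ=0, LF[5]=C('x')+0=4+0=4
L[6]='$': occ=0, LF[6]=C('$')+0=0+0=0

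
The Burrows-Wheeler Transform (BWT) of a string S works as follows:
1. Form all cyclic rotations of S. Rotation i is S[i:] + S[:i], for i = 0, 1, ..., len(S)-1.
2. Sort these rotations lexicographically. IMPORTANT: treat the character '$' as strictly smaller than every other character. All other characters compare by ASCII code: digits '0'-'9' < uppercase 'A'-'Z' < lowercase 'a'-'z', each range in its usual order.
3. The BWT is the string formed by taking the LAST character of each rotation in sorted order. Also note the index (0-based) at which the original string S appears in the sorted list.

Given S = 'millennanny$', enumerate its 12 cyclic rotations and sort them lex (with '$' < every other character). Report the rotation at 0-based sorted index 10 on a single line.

All 12 rotations (rotation i = S[i:]+S[:i]):
  rot[0] = millennanny$
  rot[1] = illennanny$m
  rot[2] = llennanny$mi
  rot[3] = lennanny$mil
  rot[4] = ennanny$mill
  rot[5] = nnanny$mille
  rot[6] = nanny$millen
  rot[7] = anny$millenn
  rot[8] = nny$millenna
  rot[9] = ny$millennan
  rot[10] = y$millennann
  rot[11] = $millennanny
Sorted (with $ < everything):
  sorted[0] = $millennanny
  sorted[1] = anny$millenn
  sorted[2] = ennanny$mill
  sorted[3] = illennanny$m
  sorted[4] = lennanny$mil
  sorted[5] = llennanny$mi
  sorted[6] = millennanny$
  sorted[7] = nanny$millen
  sorted[8] = nnanny$mille
  sorted[9] = nny$millenna
  sorted[10] = ny$millennan
  sorted[11] = y$millennann
sorted[10] = ny$millennan

Answer: ny$millennan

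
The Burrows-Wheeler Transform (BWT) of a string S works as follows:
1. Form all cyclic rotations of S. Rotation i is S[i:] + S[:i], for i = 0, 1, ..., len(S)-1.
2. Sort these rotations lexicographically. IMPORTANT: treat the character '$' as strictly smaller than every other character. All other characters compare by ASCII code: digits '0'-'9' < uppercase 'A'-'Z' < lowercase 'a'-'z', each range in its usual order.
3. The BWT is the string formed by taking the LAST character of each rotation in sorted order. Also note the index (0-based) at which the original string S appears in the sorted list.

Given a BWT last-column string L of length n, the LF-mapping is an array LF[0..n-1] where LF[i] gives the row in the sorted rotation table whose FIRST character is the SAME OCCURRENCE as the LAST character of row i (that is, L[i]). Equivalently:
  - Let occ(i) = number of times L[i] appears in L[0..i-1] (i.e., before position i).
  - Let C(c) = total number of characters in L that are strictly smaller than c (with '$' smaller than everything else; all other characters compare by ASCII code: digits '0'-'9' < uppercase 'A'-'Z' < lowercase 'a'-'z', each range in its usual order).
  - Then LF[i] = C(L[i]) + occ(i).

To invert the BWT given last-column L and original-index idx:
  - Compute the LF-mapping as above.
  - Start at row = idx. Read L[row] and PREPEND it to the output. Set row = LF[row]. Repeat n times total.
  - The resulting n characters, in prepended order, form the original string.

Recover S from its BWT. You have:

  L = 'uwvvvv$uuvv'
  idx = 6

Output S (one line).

Answer: vvuvvuvvwu$

Derivation:
LF mapping: 1 10 4 5 6 7 0 2 3 8 9
Walk LF starting at row 6, prepending L[row]:
  step 1: row=6, L[6]='$', prepend. Next row=LF[6]=0
  step 2: row=0, L[0]='u', prepend. Next row=LF[0]=1
  step 3: row=1, L[1]='w', prepend. Next row=LF[1]=10
  step 4: row=10, L[10]='v', prepend. Next row=LF[10]=9
  step 5: row=9, L[9]='v', prepend. Next row=LF[9]=8
  step 6: row=8, L[8]='u', prepend. Next row=LF[8]=3
  step 7: row=3, L[3]='v', prepend. Next row=LF[3]=5
  step 8: row=5, L[5]='v', prepend. Next row=LF[5]=7
  step 9: row=7, L[7]='u', prepend. Next row=LF[7]=2
  step 10: row=2, L[2]='v', prepend. Next row=LF[2]=4
  step 11: row=4, L[4]='v', prepend. Next row=LF[4]=6
Reversed output: vvuvvuvvwu$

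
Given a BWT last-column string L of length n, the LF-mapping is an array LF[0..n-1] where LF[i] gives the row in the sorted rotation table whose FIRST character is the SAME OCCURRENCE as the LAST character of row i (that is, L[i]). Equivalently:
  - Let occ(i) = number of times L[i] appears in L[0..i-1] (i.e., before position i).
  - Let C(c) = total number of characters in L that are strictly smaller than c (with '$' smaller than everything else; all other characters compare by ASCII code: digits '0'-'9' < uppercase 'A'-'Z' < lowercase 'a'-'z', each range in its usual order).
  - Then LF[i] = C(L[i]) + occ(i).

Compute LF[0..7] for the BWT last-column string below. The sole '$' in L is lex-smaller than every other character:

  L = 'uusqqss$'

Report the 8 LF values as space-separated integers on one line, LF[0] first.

Answer: 6 7 3 1 2 4 5 0

Derivation:
Char counts: '$':1, 'q':2, 's':3, 'u':2
C (first-col start): C('$')=0, C('q')=1, C('s')=3, C('u')=6
L[0]='u': occ=0, LF[0]=C('u')+0=6+0=6
L[1]='u': occ=1, LF[1]=C('u')+1=6+1=7
L[2]='s': occ=0, LF[2]=C('s')+0=3+0=3
L[3]='q': occ=0, LF[3]=C('q')+0=1+0=1
L[4]='q': occ=1, LF[4]=C('q')+1=1+1=2
L[5]='s': occ=1, LF[5]=C('s')+1=3+1=4
L[6]='s': occ=2, LF[6]=C('s')+2=3+2=5
L[7]='$': occ=0, LF[7]=C('$')+0=0+0=0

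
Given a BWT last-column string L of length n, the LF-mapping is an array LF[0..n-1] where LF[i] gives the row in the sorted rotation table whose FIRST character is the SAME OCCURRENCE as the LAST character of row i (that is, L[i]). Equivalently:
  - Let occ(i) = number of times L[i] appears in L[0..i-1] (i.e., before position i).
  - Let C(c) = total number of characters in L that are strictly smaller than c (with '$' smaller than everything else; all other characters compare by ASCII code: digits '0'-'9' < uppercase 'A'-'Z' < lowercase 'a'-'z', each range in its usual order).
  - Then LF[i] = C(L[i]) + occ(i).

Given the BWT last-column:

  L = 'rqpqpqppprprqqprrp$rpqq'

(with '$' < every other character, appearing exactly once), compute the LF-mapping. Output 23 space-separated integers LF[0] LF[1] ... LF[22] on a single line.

Answer: 17 10 1 11 2 12 3 4 5 18 6 19 13 14 7 20 21 8 0 22 9 15 16

Derivation:
Char counts: '$':1, 'p':9, 'q':7, 'r':6
C (first-col start): C('$')=0, C('p')=1, C('q')=10, C('r')=17
L[0]='r': occ=0, LF[0]=C('r')+0=17+0=17
L[1]='q': occ=0, LF[1]=C('q')+0=10+0=10
L[2]='p': occ=0, LF[2]=C('p')+0=1+0=1
L[3]='q': occ=1, LF[3]=C('q')+1=10+1=11
L[4]='p': occ=1, LF[4]=C('p')+1=1+1=2
L[5]='q': occ=2, LF[5]=C('q')+2=10+2=12
L[6]='p': occ=2, LF[6]=C('p')+2=1+2=3
L[7]='p': occ=3, LF[7]=C('p')+3=1+3=4
L[8]='p': occ=4, LF[8]=C('p')+4=1+4=5
L[9]='r': occ=1, LF[9]=C('r')+1=17+1=18
L[10]='p': occ=5, LF[10]=C('p')+5=1+5=6
L[11]='r': occ=2, LF[11]=C('r')+2=17+2=19
L[12]='q': occ=3, LF[12]=C('q')+3=10+3=13
L[13]='q': occ=4, LF[13]=C('q')+4=10+4=14
L[14]='p': occ=6, LF[14]=C('p')+6=1+6=7
L[15]='r': occ=3, LF[15]=C('r')+3=17+3=20
L[16]='r': occ=4, LF[16]=C('r')+4=17+4=21
L[17]='p': occ=7, LF[17]=C('p')+7=1+7=8
L[18]='$': occ=0, LF[18]=C('$')+0=0+0=0
L[19]='r': occ=5, LF[19]=C('r')+5=17+5=22
L[20]='p': occ=8, LF[20]=C('p')+8=1+8=9
L[21]='q': occ=5, LF[21]=C('q')+5=10+5=15
L[22]='q': occ=6, LF[22]=C('q')+6=10+6=16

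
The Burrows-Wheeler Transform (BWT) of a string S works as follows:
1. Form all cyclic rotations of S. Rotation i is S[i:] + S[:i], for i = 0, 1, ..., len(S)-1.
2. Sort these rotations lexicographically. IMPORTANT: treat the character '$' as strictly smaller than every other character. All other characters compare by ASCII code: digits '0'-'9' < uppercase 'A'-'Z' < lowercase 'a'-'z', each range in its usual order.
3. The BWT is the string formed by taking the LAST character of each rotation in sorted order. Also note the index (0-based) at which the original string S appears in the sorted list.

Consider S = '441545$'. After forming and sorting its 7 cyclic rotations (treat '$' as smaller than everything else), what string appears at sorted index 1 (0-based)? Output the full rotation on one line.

All 7 rotations (rotation i = S[i:]+S[:i]):
  rot[0] = 441545$
  rot[1] = 41545$4
  rot[2] = 1545$44
  rot[3] = 545$441
  rot[4] = 45$4415
  rot[5] = 5$44154
  rot[6] = $441545
Sorted (with $ < everything):
  sorted[0] = $441545
  sorted[1] = 1545$44
  sorted[2] = 41545$4
  sorted[3] = 441545$
  sorted[4] = 45$4415
  sorted[5] = 5$44154
  sorted[6] = 545$441
sorted[1] = 1545$44

Answer: 1545$44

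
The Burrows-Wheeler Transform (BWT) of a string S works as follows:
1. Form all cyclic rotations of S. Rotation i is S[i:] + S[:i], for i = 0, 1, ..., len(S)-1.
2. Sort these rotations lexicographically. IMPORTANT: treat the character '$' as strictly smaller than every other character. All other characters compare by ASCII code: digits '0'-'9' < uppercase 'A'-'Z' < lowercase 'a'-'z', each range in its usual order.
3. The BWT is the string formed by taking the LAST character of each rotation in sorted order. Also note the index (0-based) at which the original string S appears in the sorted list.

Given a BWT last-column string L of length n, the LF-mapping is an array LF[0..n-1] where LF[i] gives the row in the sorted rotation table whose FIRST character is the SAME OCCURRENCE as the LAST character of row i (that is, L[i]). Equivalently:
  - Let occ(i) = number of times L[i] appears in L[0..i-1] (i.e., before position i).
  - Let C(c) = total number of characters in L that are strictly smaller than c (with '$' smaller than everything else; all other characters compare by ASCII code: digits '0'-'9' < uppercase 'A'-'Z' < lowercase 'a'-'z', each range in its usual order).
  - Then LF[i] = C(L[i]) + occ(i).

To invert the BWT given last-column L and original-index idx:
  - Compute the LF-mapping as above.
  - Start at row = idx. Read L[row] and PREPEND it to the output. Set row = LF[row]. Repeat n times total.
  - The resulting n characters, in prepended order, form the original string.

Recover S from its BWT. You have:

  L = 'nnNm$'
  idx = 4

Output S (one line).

LF mapping: 3 4 1 2 0
Walk LF starting at row 4, prepending L[row]:
  step 1: row=4, L[4]='$', prepend. Next row=LF[4]=0
  step 2: row=0, L[0]='n', prepend. Next row=LF[0]=3
  step 3: row=3, L[3]='m', prepend. Next row=LF[3]=2
  step 4: row=2, L[2]='N', prepend. Next row=LF[2]=1
  step 5: row=1, L[1]='n', prepend. Next row=LF[1]=4
Reversed output: nNmn$

Answer: nNmn$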